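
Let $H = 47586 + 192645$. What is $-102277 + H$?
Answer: $137954$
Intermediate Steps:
$H = 240231$
$-102277 + H = -102277 + 240231 = 137954$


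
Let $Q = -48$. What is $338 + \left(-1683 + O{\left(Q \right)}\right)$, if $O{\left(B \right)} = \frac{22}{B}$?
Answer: $- \frac{32291}{24} \approx -1345.5$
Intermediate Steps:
$338 + \left(-1683 + O{\left(Q \right)}\right) = 338 - \left(1683 - \frac{22}{-48}\right) = 338 + \left(-1683 + 22 \left(- \frac{1}{48}\right)\right) = 338 - \frac{40403}{24} = - \frac{32291}{24}$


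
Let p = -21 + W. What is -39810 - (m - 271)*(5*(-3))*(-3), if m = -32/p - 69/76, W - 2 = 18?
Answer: -2205075/76 ≈ -29014.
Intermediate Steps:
W = 20 (W = 2 + 18 = 20)
p = -1 (p = -21 + 20 = -1)
m = 2363/76 (m = -32/(-1) - 69/76 = -32*(-1) - 69*1/76 = 32 - 69/76 = 2363/76 ≈ 31.092)
-39810 - (m - 271)*(5*(-3))*(-3) = -39810 - (2363/76 - 271)*(5*(-3))*(-3) = -39810 - (-18233)*(-15*(-3))/76 = -39810 - (-18233)*45/76 = -39810 - 1*(-820485/76) = -39810 + 820485/76 = -2205075/76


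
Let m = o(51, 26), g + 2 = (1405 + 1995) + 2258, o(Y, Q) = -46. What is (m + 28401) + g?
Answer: 34011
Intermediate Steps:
g = 5656 (g = -2 + ((1405 + 1995) + 2258) = -2 + (3400 + 2258) = -2 + 5658 = 5656)
m = -46
(m + 28401) + g = (-46 + 28401) + 5656 = 28355 + 5656 = 34011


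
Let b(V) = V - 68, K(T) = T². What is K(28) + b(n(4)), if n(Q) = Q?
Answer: 720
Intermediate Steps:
b(V) = -68 + V
K(28) + b(n(4)) = 28² + (-68 + 4) = 784 - 64 = 720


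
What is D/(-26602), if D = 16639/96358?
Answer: -16639/2563315516 ≈ -6.4912e-6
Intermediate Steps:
D = 16639/96358 (D = 16639*(1/96358) = 16639/96358 ≈ 0.17268)
D/(-26602) = (16639/96358)/(-26602) = (16639/96358)*(-1/26602) = -16639/2563315516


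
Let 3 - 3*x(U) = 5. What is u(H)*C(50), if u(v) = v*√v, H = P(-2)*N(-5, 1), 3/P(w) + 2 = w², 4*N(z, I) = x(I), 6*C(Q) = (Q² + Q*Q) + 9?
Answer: -5009*I/48 ≈ -104.35*I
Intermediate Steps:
C(Q) = 3/2 + Q²/3 (C(Q) = ((Q² + Q*Q) + 9)/6 = ((Q² + Q²) + 9)/6 = (2*Q² + 9)/6 = (9 + 2*Q²)/6 = 3/2 + Q²/3)
x(U) = -⅔ (x(U) = 1 - ⅓*5 = 1 - 5/3 = -⅔)
N(z, I) = -⅙ (N(z, I) = (¼)*(-⅔) = -⅙)
P(w) = 3/(-2 + w²)
H = -¼ (H = (3/(-2 + (-2)²))*(-⅙) = (3/(-2 + 4))*(-⅙) = (3/2)*(-⅙) = -¼ ≈ -0.25000)
u(v) = v^(3/2)
u(H)*C(50) = (-¼)^(3/2)*(3/2 + (⅓)*50²) = (-I/8)*(3/2 + (⅓)*2500) = (-I/8)*(3/2 + 2500/3) = -I/8*(5009/6) = -5009*I/48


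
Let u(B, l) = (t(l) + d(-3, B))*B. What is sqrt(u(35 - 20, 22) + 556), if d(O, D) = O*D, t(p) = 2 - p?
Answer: I*sqrt(419) ≈ 20.469*I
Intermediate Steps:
d(O, D) = D*O
u(B, l) = B*(2 - l - 3*B) (u(B, l) = ((2 - l) + B*(-3))*B = ((2 - l) - 3*B)*B = (2 - l - 3*B)*B = B*(2 - l - 3*B))
sqrt(u(35 - 20, 22) + 556) = sqrt((35 - 20)*(2 - 1*22 - 3*(35 - 20)) + 556) = sqrt(15*(2 - 22 - 3*15) + 556) = sqrt(15*(2 - 22 - 45) + 556) = sqrt(15*(-65) + 556) = sqrt(-975 + 556) = sqrt(-419) = I*sqrt(419)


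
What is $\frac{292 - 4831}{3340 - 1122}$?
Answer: $- \frac{4539}{2218} \approx -2.0464$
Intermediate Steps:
$\frac{292 - 4831}{3340 - 1122} = - \frac{4539}{2218}$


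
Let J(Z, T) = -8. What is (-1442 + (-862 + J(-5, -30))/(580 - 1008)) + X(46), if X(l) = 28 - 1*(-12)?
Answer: -299593/214 ≈ -1400.0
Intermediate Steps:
X(l) = 40 (X(l) = 28 + 12 = 40)
(-1442 + (-862 + J(-5, -30))/(580 - 1008)) + X(46) = (-1442 + (-862 - 8)/(580 - 1008)) + 40 = (-1442 - 870/(-428)) + 40 = (-1442 - 870*(-1/428)) + 40 = (-1442 + 435/214) + 40 = -308153/214 + 40 = -299593/214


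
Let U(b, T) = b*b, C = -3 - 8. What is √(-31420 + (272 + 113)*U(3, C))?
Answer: I*√27955 ≈ 167.2*I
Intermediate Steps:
C = -11
U(b, T) = b²
√(-31420 + (272 + 113)*U(3, C)) = √(-31420 + (272 + 113)*3²) = √(-31420 + 385*9) = √(-31420 + 3465) = √(-27955) = I*√27955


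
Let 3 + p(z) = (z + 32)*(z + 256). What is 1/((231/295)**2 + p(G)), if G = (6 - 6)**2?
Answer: 87025/712701086 ≈ 0.00012211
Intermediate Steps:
G = 0 (G = 0**2 = 0)
p(z) = -3 + (32 + z)*(256 + z) (p(z) = -3 + (z + 32)*(z + 256) = -3 + (32 + z)*(256 + z))
1/((231/295)**2 + p(G)) = 1/((231/295)**2 + (8189 + 0**2 + 288*0)) = 1/((231*(1/295))**2 + (8189 + 0 + 0)) = 1/((231/295)**2 + 8189) = 1/(53361/87025 + 8189) = 1/(712701086/87025) = 87025/712701086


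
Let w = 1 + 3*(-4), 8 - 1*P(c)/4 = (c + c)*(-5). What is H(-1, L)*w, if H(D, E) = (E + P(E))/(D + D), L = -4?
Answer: -726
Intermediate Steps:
P(c) = 32 + 40*c (P(c) = 32 - 4*(c + c)*(-5) = 32 - 4*2*c*(-5) = 32 - (-40)*c = 32 + 40*c)
H(D, E) = (32 + 41*E)/(2*D) (H(D, E) = (E + (32 + 40*E))/(D + D) = (32 + 41*E)/((2*D)) = (32 + 41*E)*(1/(2*D)) = (32 + 41*E)/(2*D))
w = -11 (w = 1 - 12 = -11)
H(-1, L)*w = ((½)*(32 + 41*(-4))/(-1))*(-11) = ((½)*(-1)*(32 - 164))*(-11) = ((½)*(-1)*(-132))*(-11) = 66*(-11) = -726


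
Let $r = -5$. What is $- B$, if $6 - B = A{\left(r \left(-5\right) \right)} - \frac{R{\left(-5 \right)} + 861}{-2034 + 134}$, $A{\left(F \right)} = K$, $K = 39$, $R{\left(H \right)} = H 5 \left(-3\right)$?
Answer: $\frac{15909}{475} \approx 33.493$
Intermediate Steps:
$R{\left(H \right)} = - 15 H$ ($R{\left(H \right)} = 5 H \left(-3\right) = - 15 H$)
$A{\left(F \right)} = 39$
$B = - \frac{15909}{475}$ ($B = 6 - \left(39 - \frac{\left(-15\right) \left(-5\right) + 861}{-2034 + 134}\right) = 6 - \left(39 - \frac{75 + 861}{-1900}\right) = 6 - \left(39 - 936 \left(- \frac{1}{1900}\right)\right) = 6 - \left(39 - - \frac{234}{475}\right) = 6 - \left(39 + \frac{234}{475}\right) = 6 - \frac{18759}{475} = - \frac{15909}{475} \approx -33.493$)
$- B = \left(-1\right) \left(- \frac{15909}{475}\right) = \frac{15909}{475}$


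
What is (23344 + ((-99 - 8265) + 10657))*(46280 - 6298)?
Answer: 1025018534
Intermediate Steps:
(23344 + ((-99 - 8265) + 10657))*(46280 - 6298) = (23344 + (-8364 + 10657))*39982 = (23344 + 2293)*39982 = 25637*39982 = 1025018534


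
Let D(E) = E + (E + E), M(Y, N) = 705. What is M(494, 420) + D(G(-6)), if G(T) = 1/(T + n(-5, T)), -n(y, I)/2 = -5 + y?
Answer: 9873/14 ≈ 705.21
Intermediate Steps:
n(y, I) = 10 - 2*y (n(y, I) = -2*(-5 + y) = 10 - 2*y)
G(T) = 1/(20 + T) (G(T) = 1/(T + (10 - 2*(-5))) = 1/(T + (10 + 10)) = 1/(T + 20) = 1/(20 + T))
D(E) = 3*E (D(E) = E + 2*E = 3*E)
M(494, 420) + D(G(-6)) = 705 + 3/(20 - 6) = 705 + 3/14 = 9873/14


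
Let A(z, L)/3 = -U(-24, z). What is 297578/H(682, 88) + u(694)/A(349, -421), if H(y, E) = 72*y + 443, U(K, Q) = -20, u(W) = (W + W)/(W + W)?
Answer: 17904227/2972820 ≈ 6.0226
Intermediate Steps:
u(W) = 1 (u(W) = (2*W)/((2*W)) = (2*W)*(1/(2*W)) = 1)
A(z, L) = 60 (A(z, L) = 3*(-1*(-20)) = 3*20 = 60)
H(y, E) = 443 + 72*y
297578/H(682, 88) + u(694)/A(349, -421) = 297578/(443 + 72*682) + 1/60 = 297578/(443 + 49104) + 1*(1/60) = 297578/49547 + 1/60 = 17904227/2972820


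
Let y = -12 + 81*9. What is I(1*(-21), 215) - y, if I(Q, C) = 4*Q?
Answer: -801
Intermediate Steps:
y = 717 (y = -12 + 729 = 717)
I(1*(-21), 215) - y = 4*(1*(-21)) - 1*717 = 4*(-21) - 717 = -84 - 717 = -801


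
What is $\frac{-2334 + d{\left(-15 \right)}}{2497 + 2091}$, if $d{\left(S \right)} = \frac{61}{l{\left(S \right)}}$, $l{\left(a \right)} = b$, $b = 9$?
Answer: $- \frac{20945}{41292} \approx -0.50724$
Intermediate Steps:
$l{\left(a \right)} = 9$
$d{\left(S \right)} = \frac{61}{9}$
$\frac{-2334 + d{\left(-15 \right)}}{2497 + 2091} = \frac{-2334 + \frac{61}{9}}{2497 + 2091} = - \frac{20945}{9 \cdot 4588} = \left(- \frac{20945}{9}\right) \frac{1}{4588} = - \frac{20945}{41292}$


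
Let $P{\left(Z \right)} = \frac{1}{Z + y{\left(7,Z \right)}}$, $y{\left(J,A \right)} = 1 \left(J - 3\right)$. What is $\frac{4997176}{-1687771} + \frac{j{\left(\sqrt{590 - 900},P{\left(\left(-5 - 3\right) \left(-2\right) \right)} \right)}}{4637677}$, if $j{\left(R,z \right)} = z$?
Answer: $- \frac{463505762315269}{156546734959340} \approx -2.9608$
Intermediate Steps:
$y{\left(J,A \right)} = -3 + J$ ($y{\left(J,A \right)} = 1 \left(-3 + J\right) = -3 + J$)
$P{\left(Z \right)} = \frac{1}{4 + Z}$ ($P{\left(Z \right)} = \frac{1}{Z + \left(-3 + 7\right)} = \frac{1}{Z + 4} = \frac{1}{4 + Z}$)
$\frac{4997176}{-1687771} + \frac{j{\left(\sqrt{590 - 900},P{\left(\left(-5 - 3\right) \left(-2\right) \right)} \right)}}{4637677} = \frac{4997176}{-1687771} + \frac{1}{\left(4 + \left(-5 - 3\right) \left(-2\right)\right) 4637677} = 4997176 \left(- \frac{1}{1687771}\right) + \frac{1}{4 - -16} \cdot \frac{1}{4637677} = - \frac{4997176}{1687771} + \frac{1}{4 + 16} \cdot \frac{1}{4637677} = - \frac{4997176}{1687771} + \frac{1}{20} \cdot \frac{1}{4637677} = - \frac{4997176}{1687771} + \frac{1}{92753540} = - \frac{463505762315269}{156546734959340}$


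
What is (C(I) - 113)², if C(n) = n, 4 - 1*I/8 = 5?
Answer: 14641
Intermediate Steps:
I = -8 (I = 32 - 8*5 = 32 - 40 = -8)
(C(I) - 113)² = (-8 - 113)² = (-121)² = 14641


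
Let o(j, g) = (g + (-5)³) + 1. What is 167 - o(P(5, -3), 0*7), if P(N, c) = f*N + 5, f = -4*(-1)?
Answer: 291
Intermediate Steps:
f = 4
P(N, c) = 5 + 4*N (P(N, c) = 4*N + 5 = 5 + 4*N)
o(j, g) = -124 + g (o(j, g) = (g - 125) + 1 = (-125 + g) + 1 = -124 + g)
167 - o(P(5, -3), 0*7) = 167 - (-124 + 0*7) = 167 - (-124 + 0) = 167 - 1*(-124) = 167 + 124 = 291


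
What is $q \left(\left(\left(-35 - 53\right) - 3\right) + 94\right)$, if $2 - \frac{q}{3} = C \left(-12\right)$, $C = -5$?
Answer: $-522$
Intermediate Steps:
$q = -174$ ($q = 6 - 3 \left(\left(-5\right) \left(-12\right)\right) = 6 - 180 = -174$)
$q \left(\left(\left(-35 - 53\right) - 3\right) + 94\right) = - 174 \left(\left(\left(-35 - 53\right) - 3\right) + 94\right) = - 174 \left(\left(-88 - 3\right) + 94\right) = - 174 \left(-91 + 94\right) = \left(-174\right) 3 = -522$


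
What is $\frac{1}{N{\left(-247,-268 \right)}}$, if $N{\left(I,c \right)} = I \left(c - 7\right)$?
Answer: $\frac{1}{67925} \approx 1.4722 \cdot 10^{-5}$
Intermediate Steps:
$N{\left(I,c \right)} = I \left(-7 + c\right)$
$\frac{1}{N{\left(-247,-268 \right)}} = \frac{1}{\left(-247\right) \left(-7 - 268\right)} = \frac{1}{\left(-247\right) \left(-275\right)} = \frac{1}{67925}$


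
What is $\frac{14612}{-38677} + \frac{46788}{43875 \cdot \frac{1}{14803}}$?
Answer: $\frac{8929052000576}{565651125} \approx 15785.0$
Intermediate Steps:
$\frac{14612}{-38677} + \frac{46788}{43875 \cdot \frac{1}{14803}} = 14612 \left(- \frac{1}{38677}\right) + \frac{46788}{43875 \cdot \frac{1}{14803}} = - \frac{14612}{38677} + \frac{46788}{\frac{43875}{14803}} = - \frac{14612}{38677} + 46788 \cdot \frac{14803}{43875} = - \frac{14612}{38677} + \frac{230867588}{14625} = \frac{8929052000576}{565651125}$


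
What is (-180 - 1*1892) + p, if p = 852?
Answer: -1220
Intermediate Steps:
(-180 - 1*1892) + p = (-180 - 1*1892) + 852 = (-180 - 1892) + 852 = -2072 + 852 = -1220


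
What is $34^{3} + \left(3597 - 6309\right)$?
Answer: $36592$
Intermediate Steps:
$34^{3} + \left(3597 - 6309\right) = 39304 - 2712 = 36592$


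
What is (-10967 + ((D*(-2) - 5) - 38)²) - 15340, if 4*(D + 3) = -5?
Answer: -100467/4 ≈ -25117.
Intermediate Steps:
D = -17/4 (D = -3 + (¼)*(-5) = -3 - 5/4 = -17/4 ≈ -4.2500)
(-10967 + ((D*(-2) - 5) - 38)²) - 15340 = (-10967 + ((-17/4*(-2) - 5) - 38)²) - 15340 = (-10967 + ((17/2 - 5) - 38)²) - 15340 = (-10967 + (7/2 - 38)²) - 15340 = (-10967 + (-69/2)²) - 15340 = (-10967 + 4761/4) - 15340 = -39107/4 - 15340 = -100467/4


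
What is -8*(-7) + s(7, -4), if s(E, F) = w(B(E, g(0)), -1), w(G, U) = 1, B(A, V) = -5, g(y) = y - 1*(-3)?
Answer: 57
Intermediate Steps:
g(y) = 3 + y (g(y) = y + 3 = 3 + y)
s(E, F) = 1
-8*(-7) + s(7, -4) = -8*(-7) + 1 = 56 + 1 = 57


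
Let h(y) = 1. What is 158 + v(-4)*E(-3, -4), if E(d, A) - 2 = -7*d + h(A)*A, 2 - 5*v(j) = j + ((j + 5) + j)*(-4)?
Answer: 676/5 ≈ 135.20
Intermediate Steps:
v(j) = 22/5 + 7*j/5 (v(j) = 2/5 - (j + ((j + 5) + j)*(-4))/5 = 2/5 - (j + ((5 + j) + j)*(-4))/5 = 2/5 - (j + (5 + 2*j)*(-4))/5 = 2/5 - (j + (-20 - 8*j))/5 = 2/5 - (-20 - 7*j)/5 = 2/5 + (4 + 7*j/5) = 22/5 + 7*j/5)
E(d, A) = 2 + A - 7*d (E(d, A) = 2 + (-7*d + 1*A) = 2 + (-7*d + A) = 2 + (A - 7*d) = 2 + A - 7*d)
158 + v(-4)*E(-3, -4) = 158 + (22/5 + (7/5)*(-4))*(2 - 4 - 7*(-3)) = 158 + (22/5 - 28/5)*(2 - 4 + 21) = 158 - 6/5*19 = 158 - 114/5 = 676/5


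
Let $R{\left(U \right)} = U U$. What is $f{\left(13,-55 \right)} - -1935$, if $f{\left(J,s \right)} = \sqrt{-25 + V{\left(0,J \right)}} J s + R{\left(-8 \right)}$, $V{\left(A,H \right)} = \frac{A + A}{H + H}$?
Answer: $1999 - 3575 i \approx 1999.0 - 3575.0 i$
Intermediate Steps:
$V{\left(A,H \right)} = \frac{A}{H}$ ($V{\left(A,H \right)} = \frac{2 A}{2 H} = 2 A \frac{1}{2 H} = \frac{A}{H}$)
$R{\left(U \right)} = U^{2}$
$f{\left(J,s \right)} = 64 + 5 i J s$ ($f{\left(J,s \right)} = \sqrt{-25 + \frac{0}{J}} J s + \left(-8\right)^{2} = \sqrt{-25 + 0} J s + 64 = \sqrt{-25} J s + 64 = 5 i J s + 64 = 64 + 5 i J s$)
$f{\left(13,-55 \right)} - -1935 = \left(64 + 5 i 13 \left(-55\right)\right) - -1935 = \left(64 - 3575 i\right) + 1935 = 1999 - 3575 i$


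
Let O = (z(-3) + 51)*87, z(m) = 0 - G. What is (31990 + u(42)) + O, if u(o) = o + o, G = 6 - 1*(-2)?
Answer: 35815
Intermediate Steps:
G = 8 (G = 6 + 2 = 8)
u(o) = 2*o
z(m) = -8 (z(m) = 0 - 1*8 = 0 - 8 = -8)
O = 3741 (O = (-8 + 51)*87 = 43*87 = 3741)
(31990 + u(42)) + O = (31990 + 2*42) + 3741 = (31990 + 84) + 3741 = 32074 + 3741 = 35815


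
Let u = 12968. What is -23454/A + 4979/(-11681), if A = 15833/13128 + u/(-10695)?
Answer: 12821977068304463/3543115963 ≈ 3.6188e+6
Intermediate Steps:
A = -303323/46801320 (A = 15833/13128 + 12968/(-10695) = 15833*(1/13128) + 12968*(-1/10695) = 15833/13128 - 12968/10695 = -303323/46801320 ≈ -0.0064811)
-23454/A + 4979/(-11681) = -23454/(-303323/46801320) + 4979/(-11681) = -23454*(-46801320/303323) + 4979*(-1/11681) = 1097678159280/303323 - 4979/11681 = 12821977068304463/3543115963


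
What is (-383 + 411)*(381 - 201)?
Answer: 5040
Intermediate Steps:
(-383 + 411)*(381 - 201) = 28*180 = 5040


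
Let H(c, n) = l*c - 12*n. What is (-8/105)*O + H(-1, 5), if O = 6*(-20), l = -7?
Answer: -307/7 ≈ -43.857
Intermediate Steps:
O = -120
H(c, n) = -12*n - 7*c (H(c, n) = -7*c - 12*n = -12*n - 7*c)
(-8/105)*O + H(-1, 5) = -8/105*(-120) + (-12*5 - 7*(-1)) = -8*1/105*(-120) + (-60 + 7) = -8/105*(-120) - 53 = 64/7 - 53 = -307/7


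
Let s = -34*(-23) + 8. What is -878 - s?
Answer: -1668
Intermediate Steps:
s = 790 (s = 782 + 8 = 790)
-878 - s = -878 - 1*790 = -878 - 790 = -1668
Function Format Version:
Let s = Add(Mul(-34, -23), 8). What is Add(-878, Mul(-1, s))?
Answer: -1668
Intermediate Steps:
s = 790 (s = Add(782, 8) = 790)
Add(-878, Mul(-1, s)) = Add(-878, Mul(-1, 790)) = Add(-878, -790) = -1668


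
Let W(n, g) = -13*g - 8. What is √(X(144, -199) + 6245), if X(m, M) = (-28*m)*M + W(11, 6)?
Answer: √808527 ≈ 899.18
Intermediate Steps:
W(n, g) = -8 - 13*g
X(m, M) = -86 - 28*M*m (X(m, M) = (-28*m)*M + (-8 - 13*6) = -28*M*m + (-8 - 78) = -28*M*m - 86 = -86 - 28*M*m)
√(X(144, -199) + 6245) = √((-86 - 28*(-199)*144) + 6245) = √((-86 + 802368) + 6245) = √(802282 + 6245) = √808527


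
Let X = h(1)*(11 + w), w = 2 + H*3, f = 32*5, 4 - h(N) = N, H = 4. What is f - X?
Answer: 85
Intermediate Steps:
h(N) = 4 - N
f = 160
w = 14 (w = 2 + 4*3 = 2 + 12 = 14)
X = 75 (X = (4 - 1*1)*(11 + 14) = (4 - 1)*25 = 3*25 = 75)
f - X = 160 - 1*75 = 160 - 75 = 85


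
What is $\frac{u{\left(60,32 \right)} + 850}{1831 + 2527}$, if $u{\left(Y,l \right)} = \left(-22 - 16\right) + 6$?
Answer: $\frac{409}{2179} \approx 0.1877$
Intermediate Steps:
$u{\left(Y,l \right)} = -32$ ($u{\left(Y,l \right)} = -38 + 6 = -32$)
$\frac{u{\left(60,32 \right)} + 850}{1831 + 2527} = \frac{-32 + 850}{1831 + 2527} = \frac{818}{4358} = 818 \cdot \frac{1}{4358} = \frac{409}{2179}$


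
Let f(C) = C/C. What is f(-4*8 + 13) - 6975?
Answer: -6974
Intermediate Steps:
f(C) = 1
f(-4*8 + 13) - 6975 = 1 - 6975 = -6974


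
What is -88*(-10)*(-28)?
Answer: -24640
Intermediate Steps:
-88*(-10)*(-28) = 880*(-28) = -24640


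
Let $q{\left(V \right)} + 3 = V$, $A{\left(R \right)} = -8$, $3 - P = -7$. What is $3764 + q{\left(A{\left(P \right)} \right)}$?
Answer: $3753$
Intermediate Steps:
$P = 10$ ($P = 3 - -7 = 3 + 7 = 10$)
$q{\left(V \right)} = -3 + V$
$3764 + q{\left(A{\left(P \right)} \right)} = 3764 - 11 = 3753$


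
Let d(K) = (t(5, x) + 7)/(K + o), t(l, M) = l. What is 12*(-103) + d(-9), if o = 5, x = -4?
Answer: -1239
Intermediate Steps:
d(K) = 12/(5 + K) (d(K) = (5 + 7)/(K + 5) = 12/(5 + K))
12*(-103) + d(-9) = 12*(-103) + 12/(5 - 9) = -1236 + 12/(-4) = -1236 + 12*(-1/4) = -1236 - 3 = -1239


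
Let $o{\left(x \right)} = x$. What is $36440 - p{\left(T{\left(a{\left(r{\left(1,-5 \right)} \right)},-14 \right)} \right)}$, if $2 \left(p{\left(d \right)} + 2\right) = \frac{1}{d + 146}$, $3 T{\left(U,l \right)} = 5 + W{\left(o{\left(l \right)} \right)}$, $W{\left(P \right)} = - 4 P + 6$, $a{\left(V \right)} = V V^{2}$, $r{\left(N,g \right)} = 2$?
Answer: $\frac{36806417}{1010} \approx 36442.0$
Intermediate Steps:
$a{\left(V \right)} = V^{3}$
$W{\left(P \right)} = 6 - 4 P$
$T{\left(U,l \right)} = \frac{11}{3} - \frac{4 l}{3}$ ($T{\left(U,l \right)} = \frac{5 - \left(-6 + 4 l\right)}{3} = \frac{11 - 4 l}{3} = \frac{11}{3} - \frac{4 l}{3}$)
$p{\left(d \right)} = -2 + \frac{1}{2 \left(146 + d\right)}$ ($p{\left(d \right)} = -2 + \frac{1}{2 \left(d + 146\right)} = -2 + \frac{1}{2 \left(146 + d\right)}$)
$36440 - p{\left(T{\left(a{\left(r{\left(1,-5 \right)} \right)},-14 \right)} \right)} = 36440 - \frac{-583 - 4 \left(\frac{11}{3} - - \frac{56}{3}\right)}{2 \left(146 + \left(\frac{11}{3} - - \frac{56}{3}\right)\right)} = 36440 - \frac{-583 - 4 \left(\frac{11}{3} + \frac{56}{3}\right)}{2 \left(146 + \left(\frac{11}{3} + \frac{56}{3}\right)\right)} = 36440 - \frac{-583 - \frac{268}{3}}{2 \left(146 + \frac{67}{3}\right)} = 36440 - \frac{-583 - \frac{268}{3}}{2 \cdot \frac{505}{3}} = 36440 - \frac{1}{2} \cdot \frac{3}{505} \left(- \frac{2017}{3}\right) = 36440 - - \frac{2017}{1010} = 36440 + \frac{2017}{1010} = \frac{36806417}{1010}$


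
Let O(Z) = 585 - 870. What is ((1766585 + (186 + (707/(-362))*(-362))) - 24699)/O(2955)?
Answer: -1742779/285 ≈ -6115.0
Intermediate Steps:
O(Z) = -285
((1766585 + (186 + (707/(-362))*(-362))) - 24699)/O(2955) = ((1766585 + (186 + (707/(-362))*(-362))) - 24699)/(-285) = ((1766585 + (186 + (707*(-1/362))*(-362))) - 24699)*(-1/285) = ((1766585 + (186 - 707/362*(-362))) - 24699)*(-1/285) = ((1766585 + (186 + 707)) - 24699)*(-1/285) = ((1766585 + 893) - 24699)*(-1/285) = (1767478 - 24699)*(-1/285) = 1742779*(-1/285) = -1742779/285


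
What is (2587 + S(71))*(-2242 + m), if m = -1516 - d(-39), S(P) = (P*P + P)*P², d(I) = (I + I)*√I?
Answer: -96851848682 + 2010229962*I*√39 ≈ -9.6852e+10 + 1.2554e+10*I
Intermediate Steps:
d(I) = 2*I^(3/2) (d(I) = (2*I)*√I = 2*I^(3/2))
S(P) = P²*(P + P²) (S(P) = (P² + P)*P² = (P + P²)*P² = P²*(P + P²))
m = -1516 + 78*I*√39 (m = -1516 - 2*(-39)^(3/2) = -1516 - 2*(-39*I*√39) = -1516 - (-78)*I*√39 = -1516 + 78*I*√39 ≈ -1516.0 + 487.11*I)
(2587 + S(71))*(-2242 + m) = (2587 + 71³*(1 + 71))*(-2242 + (-1516 + 78*I*√39)) = (2587 + 357911*72)*(-3758 + 78*I*√39) = (2587 + 25769592)*(-3758 + 78*I*√39) = 25772179*(-3758 + 78*I*√39) = -96851848682 + 2010229962*I*√39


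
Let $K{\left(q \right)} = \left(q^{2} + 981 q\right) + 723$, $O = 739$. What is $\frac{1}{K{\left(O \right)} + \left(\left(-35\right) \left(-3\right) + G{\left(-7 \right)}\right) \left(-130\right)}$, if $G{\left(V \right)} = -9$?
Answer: $\frac{1}{1259323} \approx 7.9408 \cdot 10^{-7}$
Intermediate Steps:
$K{\left(q \right)} = 723 + q^{2} + 981 q$
$\frac{1}{K{\left(O \right)} + \left(\left(-35\right) \left(-3\right) + G{\left(-7 \right)}\right) \left(-130\right)} = \frac{1}{\left(723 + 739^{2} + 981 \cdot 739\right) + \left(\left(-35\right) \left(-3\right) - 9\right) \left(-130\right)} = \frac{1}{\left(723 + 546121 + 724959\right) + \left(105 - 9\right) \left(-130\right)} = \frac{1}{1271803 + 96 \left(-130\right)} = \frac{1}{1271803 - 12480} = \frac{1}{1259323}$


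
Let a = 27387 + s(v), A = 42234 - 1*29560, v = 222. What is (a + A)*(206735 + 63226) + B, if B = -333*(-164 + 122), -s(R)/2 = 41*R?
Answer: 5900551563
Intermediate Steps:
A = 12674 (A = 42234 - 29560 = 12674)
s(R) = -82*R
a = 9183 (a = 27387 - 82*222 = 27387 - 18204 = 9183)
B = 13986 (B = -333*(-42) = 13986)
(a + A)*(206735 + 63226) + B = (9183 + 12674)*(206735 + 63226) + 13986 = 21857*269961 + 13986 = 5900537577 + 13986 = 5900551563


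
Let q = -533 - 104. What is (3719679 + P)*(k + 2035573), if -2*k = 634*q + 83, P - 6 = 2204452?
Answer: 26510045068177/2 ≈ 1.3255e+13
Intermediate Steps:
P = 2204458 (P = 6 + 2204452 = 2204458)
q = -637
k = 403775/2 (k = -(634*(-637) + 83)/2 = -(-403858 + 83)/2 = -½*(-403775) = 403775/2 ≈ 2.0189e+5)
(3719679 + P)*(k + 2035573) = (3719679 + 2204458)*(403775/2 + 2035573) = 5924137*(4474921/2) = 26510045068177/2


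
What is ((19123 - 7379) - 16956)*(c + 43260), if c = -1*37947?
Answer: -27691356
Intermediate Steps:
c = -37947
((19123 - 7379) - 16956)*(c + 43260) = ((19123 - 7379) - 16956)*(-37947 + 43260) = (11744 - 16956)*5313 = -5212*5313 = -27691356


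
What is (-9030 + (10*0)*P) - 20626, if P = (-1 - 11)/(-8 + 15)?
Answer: -29656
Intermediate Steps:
P = -12/7 ≈ -1.7143
(-9030 + (10*0)*P) - 20626 = (-9030 + (10*0)*(-12/7)) - 20626 = (-9030 + 0*(-12/7)) - 20626 = (-9030 + 0) - 20626 = -9030 - 20626 = -29656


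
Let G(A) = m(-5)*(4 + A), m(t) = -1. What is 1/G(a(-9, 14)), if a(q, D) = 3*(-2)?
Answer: 1/2 ≈ 0.50000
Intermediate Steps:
a(q, D) = -6
G(A) = -4 - A (G(A) = -(4 + A) = -4 - A)
1/G(a(-9, 14)) = 1/(-4 - 1*(-6)) = 1/(-4 + 6) = 1/2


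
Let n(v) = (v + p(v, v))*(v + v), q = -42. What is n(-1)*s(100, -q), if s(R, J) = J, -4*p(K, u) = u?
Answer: 63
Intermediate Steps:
p(K, u) = -u/4
n(v) = 3*v²/2 (n(v) = (v - v/4)*(v + v) = (3*v/4)*(2*v) = 3*v²/2)
n(-1)*s(100, -q) = ((3/2)*(-1)²)*(-1*(-42)) = ((3/2)*1)*42 = (3/2)*42 = 63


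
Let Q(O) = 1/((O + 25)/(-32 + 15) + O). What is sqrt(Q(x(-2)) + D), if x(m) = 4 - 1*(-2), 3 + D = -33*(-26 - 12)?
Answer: sqrt(6307498)/71 ≈ 35.373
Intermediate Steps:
D = 1251 (D = -3 - 33*(-26 - 12) = -3 - 33*(-38) = -3 + 1254 = 1251)
x(m) = 6 (x(m) = 4 + 2 = 6)
Q(O) = 1/(-25/17 + 16*O/17) (Q(O) = 1/((25 + O)/(-17) + O) = 1/((25 + O)*(-1/17) + O) = 1/((-25/17 - O/17) + O) = 1/(-25/17 + 16*O/17))
sqrt(Q(x(-2)) + D) = sqrt(17/(-25 + 16*6) + 1251) = sqrt(17/(-25 + 96) + 1251) = sqrt(17/71 + 1251) = sqrt(88838/71) = sqrt(6307498)/71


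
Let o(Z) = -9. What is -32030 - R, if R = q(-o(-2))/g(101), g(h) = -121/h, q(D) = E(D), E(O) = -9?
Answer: -3876539/121 ≈ -32038.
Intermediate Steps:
q(D) = -9
R = 909/121 (R = -9/((-121/101)) = -9/((-121*1/101)) = -9/(-121/101) = -9*(-101/121) = 909/121 ≈ 7.5124)
-32030 - R = -32030 - 1*909/121 = -32030 - 909/121 = -3876539/121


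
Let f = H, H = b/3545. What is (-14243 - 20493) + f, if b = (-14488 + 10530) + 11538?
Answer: -24626308/709 ≈ -34734.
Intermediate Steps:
b = 7580 (b = -3958 + 11538 = 7580)
H = 1516/709 (H = 7580/3545 = 7580*(1/3545) = 1516/709 ≈ 2.1382)
f = 1516/709 ≈ 2.1382
(-14243 - 20493) + f = (-14243 - 20493) + 1516/709 = -34736 + 1516/709 = -24626308/709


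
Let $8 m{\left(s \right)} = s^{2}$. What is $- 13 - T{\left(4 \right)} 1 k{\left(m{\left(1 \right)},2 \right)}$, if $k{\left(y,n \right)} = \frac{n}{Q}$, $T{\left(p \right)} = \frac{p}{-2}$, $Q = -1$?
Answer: $52$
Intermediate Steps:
$T{\left(p \right)} = - \frac{p}{2}$ ($T{\left(p \right)} = p \left(- \frac{1}{2}\right) = - \frac{p}{2}$)
$m{\left(s \right)} = \frac{s^{2}}{8}$
$k{\left(y,n \right)} = - n$ ($k{\left(y,n \right)} = \frac{n}{-1} = n \left(-1\right) = - n$)
$- 13 - T{\left(4 \right)} 1 k{\left(m{\left(1 \right)},2 \right)} = - 13 - \frac{\left(-1\right) 4}{2} \cdot 1 \left(\left(-1\right) 2\right) = - 13 \left(-1\right) \left(-2\right) 1 \left(-2\right) = - 13 \cdot 2 \cdot 1 \left(-2\right) = \left(-13\right) 2 \left(-2\right) = \left(-26\right) \left(-2\right) = 52$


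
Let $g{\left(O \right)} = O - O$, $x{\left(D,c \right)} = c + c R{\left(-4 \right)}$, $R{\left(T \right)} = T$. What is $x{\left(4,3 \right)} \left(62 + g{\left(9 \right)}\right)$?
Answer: $-558$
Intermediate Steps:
$x{\left(D,c \right)} = - 3 c$ ($x{\left(D,c \right)} = c + c \left(-4\right) = c - 4 c = - 3 c$)
$g{\left(O \right)} = 0$
$x{\left(4,3 \right)} \left(62 + g{\left(9 \right)}\right) = \left(-3\right) 3 \left(62 + 0\right) = \left(-9\right) 62 = -558$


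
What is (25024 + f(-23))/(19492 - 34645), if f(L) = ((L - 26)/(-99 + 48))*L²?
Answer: -1302145/772803 ≈ -1.6850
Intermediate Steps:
f(L) = L²*(26/51 - L/51) (f(L) = ((-26 + L)/(-51))*L² = ((-26 + L)*(-1/51))*L² = (26/51 - L/51)*L² = L²*(26/51 - L/51))
(25024 + f(-23))/(19492 - 34645) = (25024 + (1/51)*(-23)²*(26 - 1*(-23)))/(19492 - 34645) = (25024 + (1/51)*529*(26 + 23))/(-15153) = (25024 + (1/51)*529*49)*(-1/15153) = (25024 + 25921/51)*(-1/15153) = (1302145/51)*(-1/15153) = -1302145/772803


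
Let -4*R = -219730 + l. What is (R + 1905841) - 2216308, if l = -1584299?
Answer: 562161/4 ≈ 1.4054e+5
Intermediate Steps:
R = 1804029/4 (R = -(-219730 - 1584299)/4 = -¼*(-1804029) = 1804029/4 ≈ 4.5101e+5)
(R + 1905841) - 2216308 = (1804029/4 + 1905841) - 2216308 = 9427393/4 - 2216308 = 562161/4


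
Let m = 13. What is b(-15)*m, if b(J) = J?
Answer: -195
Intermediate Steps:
b(-15)*m = -15*13 = -195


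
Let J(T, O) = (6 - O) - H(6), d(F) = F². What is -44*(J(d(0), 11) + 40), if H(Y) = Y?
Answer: -1276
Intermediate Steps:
J(T, O) = -O (J(T, O) = (6 - O) - 1*6 = (6 - O) - 6 = -O)
-44*(J(d(0), 11) + 40) = -44*(-1*11 + 40) = -44*(-11 + 40) = -44*29 = -1276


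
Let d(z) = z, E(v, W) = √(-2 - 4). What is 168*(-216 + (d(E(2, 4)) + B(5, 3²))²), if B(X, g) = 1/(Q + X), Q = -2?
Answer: -111832/3 + 112*I*√6 ≈ -37277.0 + 274.34*I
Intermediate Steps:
E(v, W) = I*√6 (E(v, W) = √(-6) = I*√6)
B(X, g) = 1/(-2 + X)
168*(-216 + (d(E(2, 4)) + B(5, 3²))²) = 168*(-216 + (I*√6 + 1/(-2 + 5))²) = 168*(-216 + (I*√6 + 1/3)²) = 168*(-216 + (I*√6 + ⅓)²) = 168*(-216 + (⅓ + I*√6)²) = -36288 + 168*(⅓ + I*√6)²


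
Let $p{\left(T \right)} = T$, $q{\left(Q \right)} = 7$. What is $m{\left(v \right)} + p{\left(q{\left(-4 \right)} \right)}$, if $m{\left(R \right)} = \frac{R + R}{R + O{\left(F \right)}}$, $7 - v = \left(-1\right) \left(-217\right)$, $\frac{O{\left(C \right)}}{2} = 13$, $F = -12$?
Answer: $\frac{427}{46} \approx 9.2826$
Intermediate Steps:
$O{\left(C \right)} = 26$ ($O{\left(C \right)} = 2 \cdot 13 = 26$)
$v = -210$ ($v = 7 - \left(-1\right) \left(-217\right) = 7 - 217 = -210$)
$m{\left(R \right)} = \frac{2 R}{26 + R}$ ($m{\left(R \right)} = \frac{R + R}{R + 26} = \frac{2 R}{26 + R}$)
$m{\left(v \right)} + p{\left(q{\left(-4 \right)} \right)} = 2 \left(-210\right) \frac{1}{26 - 210} + 7 = 2 \left(-210\right) \frac{1}{-184} + 7 = 2 \left(-210\right) \left(- \frac{1}{184}\right) + 7 = \frac{105}{46} + 7 = \frac{427}{46}$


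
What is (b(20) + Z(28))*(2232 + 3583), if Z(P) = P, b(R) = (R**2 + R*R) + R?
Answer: 4931120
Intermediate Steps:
b(R) = R + 2*R**2 (b(R) = (R**2 + R**2) + R = 2*R**2 + R = R + 2*R**2)
(b(20) + Z(28))*(2232 + 3583) = (20*(1 + 2*20) + 28)*(2232 + 3583) = (20*(1 + 40) + 28)*5815 = (20*41 + 28)*5815 = (820 + 28)*5815 = 848*5815 = 4931120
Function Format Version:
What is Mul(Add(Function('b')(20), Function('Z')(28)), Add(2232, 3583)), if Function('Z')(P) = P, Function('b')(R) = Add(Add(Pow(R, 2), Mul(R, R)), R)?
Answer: 4931120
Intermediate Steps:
Function('b')(R) = Add(R, Mul(2, Pow(R, 2))) (Function('b')(R) = Add(Add(Pow(R, 2), Pow(R, 2)), R) = Add(Mul(2, Pow(R, 2)), R) = Add(R, Mul(2, Pow(R, 2))))
Mul(Add(Function('b')(20), Function('Z')(28)), Add(2232, 3583)) = Mul(Add(Mul(20, Add(1, Mul(2, 20))), 28), Add(2232, 3583)) = Mul(Add(Mul(20, Add(1, 40)), 28), 5815) = Mul(Add(Mul(20, 41), 28), 5815) = Mul(Add(820, 28), 5815) = Mul(848, 5815) = 4931120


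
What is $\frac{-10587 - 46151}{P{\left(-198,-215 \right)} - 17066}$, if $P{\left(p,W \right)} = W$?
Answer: $\frac{5158}{1571} \approx 3.2833$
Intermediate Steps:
$\frac{-10587 - 46151}{P{\left(-198,-215 \right)} - 17066} = \frac{-10587 - 46151}{-215 - 17066} = - \frac{56738}{-215 - 17066} = - \frac{56738}{-17281} = \left(-56738\right) \left(- \frac{1}{17281}\right) = \frac{5158}{1571}$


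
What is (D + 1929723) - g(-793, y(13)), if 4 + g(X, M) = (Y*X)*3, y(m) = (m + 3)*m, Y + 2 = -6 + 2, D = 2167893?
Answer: 4083346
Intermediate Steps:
Y = -6 (Y = -2 + (-6 + 2) = -2 - 4 = -6)
y(m) = m*(3 + m) (y(m) = (3 + m)*m = m*(3 + m))
g(X, M) = -4 - 18*X (g(X, M) = -4 - 6*X*3 = -4 - 18*X)
(D + 1929723) - g(-793, y(13)) = (2167893 + 1929723) - (-4 - 18*(-793)) = 4097616 - (-4 + 14274) = 4097616 - 1*14270 = 4097616 - 14270 = 4083346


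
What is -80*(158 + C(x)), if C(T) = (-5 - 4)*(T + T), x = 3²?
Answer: 320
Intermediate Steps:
x = 9
C(T) = -18*T
-80*(158 + C(x)) = -80*(158 - 18*9) = -80*(158 - 162) = -80*(-4) = 320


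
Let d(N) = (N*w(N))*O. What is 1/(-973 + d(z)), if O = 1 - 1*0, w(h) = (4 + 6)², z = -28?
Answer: -1/3773 ≈ -0.00026504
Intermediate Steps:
w(h) = 100 (w(h) = 10² = 100)
O = 1 (O = 1 + 0 = 1)
d(N) = 100*N (d(N) = (N*100)*1 = (100*N)*1 = 100*N)
1/(-973 + d(z)) = 1/(-973 + 100*(-28)) = 1/(-973 - 2800) = 1/(-3773) = -1/3773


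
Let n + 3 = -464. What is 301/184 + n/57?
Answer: -68771/10488 ≈ -6.5571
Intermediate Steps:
n = -467 (n = -3 - 464 = -467)
301/184 + n/57 = 301/184 - 467/57 = -68771/10488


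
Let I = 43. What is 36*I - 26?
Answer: 1522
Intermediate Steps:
36*I - 26 = 36*43 - 26 = 1548 - 26 = 1522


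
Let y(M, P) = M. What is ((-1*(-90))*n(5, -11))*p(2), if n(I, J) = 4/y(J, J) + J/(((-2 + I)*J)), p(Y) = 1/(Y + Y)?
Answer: -15/22 ≈ -0.68182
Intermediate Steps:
p(Y) = 1/(2*Y)
n(I, J) = 1/(-2 + I) + 4/J (n(I, J) = 4/J + J/(((-2 + I)*J)) = 4/J + J/((J*(-2 + I))) = 4/J + J*(1/(J*(-2 + I))) = 4/J + 1/(-2 + I) = 1/(-2 + I) + 4/J)
((-1*(-90))*n(5, -11))*p(2) = ((-1*(-90))*((-8 - 11 + 4*5)/((-11)*(-2 + 5))))*((½)/2) = (90*(-1/11*(-8 - 11 + 20)/3))*((½)*(½)) = (90*(-1/11*⅓*1))*(¼) = (90*(-1/33))*(¼) = -30/11*¼ = -15/22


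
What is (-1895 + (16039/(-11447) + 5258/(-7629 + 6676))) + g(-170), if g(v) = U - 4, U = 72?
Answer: -20006200050/10908991 ≈ -1833.9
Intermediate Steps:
g(v) = 68 (g(v) = 72 - 4 = 68)
(-1895 + (16039/(-11447) + 5258/(-7629 + 6676))) + g(-170) = (-1895 + (16039/(-11447) + 5258/(-7629 + 6676))) + 68 = (-1895 + (16039*(-1/11447) + 5258/(-953))) + 68 = (-1895 + (-16039/11447 + 5258*(-1/953))) + 68 = (-1895 + (-16039/11447 - 5258/953)) + 68 = (-1895 - 75473493/10908991) + 68 = -20748011438/10908991 + 68 = -20006200050/10908991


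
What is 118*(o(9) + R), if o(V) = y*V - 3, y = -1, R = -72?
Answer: -9912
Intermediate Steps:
o(V) = -3 - V (o(V) = -V - 3 = -3 - V)
118*(o(9) + R) = 118*((-3 - 1*9) - 72) = 118*((-3 - 9) - 72) = 118*(-12 - 72) = 118*(-84) = -9912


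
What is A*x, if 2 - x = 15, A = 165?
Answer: -2145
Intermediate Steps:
x = -13 (x = 2 - 1*15 = 2 - 15 = -13)
A*x = 165*(-13) = -2145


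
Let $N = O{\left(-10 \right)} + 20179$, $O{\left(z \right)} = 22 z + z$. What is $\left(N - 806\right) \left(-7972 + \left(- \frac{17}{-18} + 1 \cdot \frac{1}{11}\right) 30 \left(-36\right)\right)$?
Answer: $- \frac{1914146856}{11} \approx -1.7401 \cdot 10^{8}$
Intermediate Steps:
$O{\left(z \right)} = 23 z$
$N = 19949$ ($N = 23 \left(-10\right) + 20179 = -230 + 20179 = 19949$)
$\left(N - 806\right) \left(-7972 + \left(- \frac{17}{-18} + 1 \cdot \frac{1}{11}\right) 30 \left(-36\right)\right) = \left(19949 - 806\right) \left(-7972 + \left(- \frac{17}{-18} + 1 \cdot \frac{1}{11}\right) 30 \left(-36\right)\right) = 19143 \left(-7972 + \left(\left(-17\right) \left(- \frac{1}{18}\right) + 1 \cdot \frac{1}{11}\right) 30 \left(-36\right)\right) = 19143 \left(-7972 + \left(\frac{17}{18} + \frac{1}{11}\right) 30 \left(-36\right)\right) = 19143 \left(-7972 + \frac{205}{198} \cdot 30 \left(-36\right)\right) = 19143 \left(-7972 + \frac{1025}{33} \left(-36\right)\right) = 19143 \left(-7972 - \frac{12300}{11}\right) = 19143 \left(- \frac{99992}{11}\right) = - \frac{1914146856}{11}$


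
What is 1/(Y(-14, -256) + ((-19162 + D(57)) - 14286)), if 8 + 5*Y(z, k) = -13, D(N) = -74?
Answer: -5/167631 ≈ -2.9827e-5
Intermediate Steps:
Y(z, k) = -21/5 (Y(z, k) = -8/5 + (⅕)*(-13) = -8/5 - 13/5 = -21/5)
1/(Y(-14, -256) + ((-19162 + D(57)) - 14286)) = 1/(-21/5 + ((-19162 - 74) - 14286)) = 1/(-21/5 + (-19236 - 14286)) = 1/(-21/5 - 33522) = 1/(-167631/5) = -5/167631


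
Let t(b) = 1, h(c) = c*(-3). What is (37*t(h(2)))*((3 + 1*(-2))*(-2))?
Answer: -74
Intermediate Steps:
h(c) = -3*c
(37*t(h(2)))*((3 + 1*(-2))*(-2)) = (37*1)*((3 + 1*(-2))*(-2)) = 37*((3 - 2)*(-2)) = 37*(1*(-2)) = 37*(-2) = -74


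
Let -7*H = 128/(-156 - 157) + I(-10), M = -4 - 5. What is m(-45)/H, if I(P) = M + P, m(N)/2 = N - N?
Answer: 0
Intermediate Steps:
m(N) = 0 (m(N) = 2*(N - N) = 2*0 = 0)
M = -9
I(P) = -9 + P
H = 6075/2191 (H = -(128/(-156 - 157) + (-9 - 10))/7 = -(128/(-313) - 19)/7 = -(128*(-1/313) - 19)/7 = -(-128/313 - 19)/7 = -⅐*(-6075/313) = 6075/2191 ≈ 2.7727)
m(-45)/H = 0/(6075/2191) = 0*(2191/6075) = 0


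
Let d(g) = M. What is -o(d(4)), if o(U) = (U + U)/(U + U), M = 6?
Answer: -1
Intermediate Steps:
d(g) = 6
o(U) = 1 (o(U) = (2*U)/((2*U)) = (2*U)*(1/(2*U)) = 1)
-o(d(4)) = -1*1 = -1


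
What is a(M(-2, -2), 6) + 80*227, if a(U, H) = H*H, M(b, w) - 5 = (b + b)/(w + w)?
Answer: 18196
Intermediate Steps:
M(b, w) = 5 + b/w (M(b, w) = 5 + (b + b)/(w + w) = 5 + (2*b)/((2*w)) = 5 + (2*b)*(1/(2*w)) = 5 + b/w)
a(U, H) = H**2
a(M(-2, -2), 6) + 80*227 = 6**2 + 80*227 = 36 + 18160 = 18196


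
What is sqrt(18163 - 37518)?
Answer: 7*I*sqrt(395) ≈ 139.12*I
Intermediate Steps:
sqrt(18163 - 37518) = sqrt(-19355) = 7*I*sqrt(395)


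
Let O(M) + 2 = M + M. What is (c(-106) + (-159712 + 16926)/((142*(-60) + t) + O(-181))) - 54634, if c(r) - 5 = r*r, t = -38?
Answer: -193504780/4461 ≈ -43377.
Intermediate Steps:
c(r) = 5 + r**2 (c(r) = 5 + r*r = 5 + r**2)
O(M) = -2 + 2*M (O(M) = -2 + (M + M) = -2 + 2*M)
(c(-106) + (-159712 + 16926)/((142*(-60) + t) + O(-181))) - 54634 = ((5 + (-106)**2) + (-159712 + 16926)/((142*(-60) - 38) + (-2 + 2*(-181)))) - 54634 = ((5 + 11236) - 142786/((-8520 - 38) + (-2 - 362))) - 54634 = (11241 - 142786/(-8558 - 364)) - 54634 = (11241 - 142786/(-8922)) - 54634 = (11241 - 142786*(-1/8922)) - 54634 = (11241 + 71393/4461) - 54634 = 50217494/4461 - 54634 = -193504780/4461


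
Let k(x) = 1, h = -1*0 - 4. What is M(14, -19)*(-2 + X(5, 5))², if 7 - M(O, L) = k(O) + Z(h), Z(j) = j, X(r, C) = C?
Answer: 90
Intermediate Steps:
h = -4 (h = 0 - 4 = -4)
M(O, L) = 10 (M(O, L) = 7 - (1 - 4) = 7 - 1*(-3) = 7 + 3 = 10)
M(14, -19)*(-2 + X(5, 5))² = 10*(-2 + 5)² = 10*3² = 10*9 = 90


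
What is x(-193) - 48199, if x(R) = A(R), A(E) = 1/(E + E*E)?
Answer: -1786062143/37056 ≈ -48199.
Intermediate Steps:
A(E) = 1/(E + E²)
x(R) = 1/(R*(1 + R))
x(-193) - 48199 = 1/((-193)*(1 - 193)) - 48199 = -1/193/(-192) - 48199 = -1/193*(-1/192) - 48199 = 1/37056 - 48199 = -1786062143/37056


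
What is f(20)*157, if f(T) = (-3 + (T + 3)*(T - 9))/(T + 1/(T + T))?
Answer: 1570000/801 ≈ 1960.1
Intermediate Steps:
f(T) = (-3 + (-9 + T)*(3 + T))/(T + 1/(2*T)) (f(T) = (-3 + (3 + T)*(-9 + T))/(T + 1/(2*T)) = (-3 + (-9 + T)*(3 + T))/(T + 1/(2*T)))
f(20)*157 = (2*20*(-30 + 20**2 - 6*20)/(1 + 2*20**2))*157 = (2*20*(-30 + 400 - 120)/(1 + 2*400))*157 = (2*20*250/(1 + 800))*157 = (2*20*250/801)*157 = (2*20*(1/801)*250)*157 = (10000/801)*157 = 1570000/801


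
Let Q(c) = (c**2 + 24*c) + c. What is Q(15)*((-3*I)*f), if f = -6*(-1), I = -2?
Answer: 21600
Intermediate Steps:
Q(c) = c**2 + 25*c
f = 6 (f = -1*(-6) = 6)
Q(15)*((-3*I)*f) = (15*(25 + 15))*(-3*(-2)*6) = (15*40)*(6*6) = 600*36 = 21600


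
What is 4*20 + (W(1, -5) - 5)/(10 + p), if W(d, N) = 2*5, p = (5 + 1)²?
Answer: 3685/46 ≈ 80.109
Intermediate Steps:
p = 36 (p = 6² = 36)
W(d, N) = 10
4*20 + (W(1, -5) - 5)/(10 + p) = 4*20 + (10 - 5)/(10 + 36) = 80 + 5/46 = 3685/46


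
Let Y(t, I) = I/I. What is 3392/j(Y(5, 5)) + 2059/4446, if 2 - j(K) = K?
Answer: 15082891/4446 ≈ 3392.5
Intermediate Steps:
Y(t, I) = 1
j(K) = 2 - K
3392/j(Y(5, 5)) + 2059/4446 = 3392/(2 - 1*1) + 2059/4446 = 3392/(2 - 1) + 2059*(1/4446) = 3392/1 + 2059/4446 = 3392*1 + 2059/4446 = 3392 + 2059/4446 = 15082891/4446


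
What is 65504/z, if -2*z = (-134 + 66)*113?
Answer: 32752/1921 ≈ 17.049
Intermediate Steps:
z = 3842 (z = -(-134 + 66)*113/2 = -(-34)*113 = -½*(-7684) = 3842)
65504/z = 65504/3842 = 65504*(1/3842) = 32752/1921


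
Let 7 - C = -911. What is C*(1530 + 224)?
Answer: 1610172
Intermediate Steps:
C = 918 (C = 7 - 1*(-911) = 7 + 911 = 918)
C*(1530 + 224) = 918*(1530 + 224) = 918*1754 = 1610172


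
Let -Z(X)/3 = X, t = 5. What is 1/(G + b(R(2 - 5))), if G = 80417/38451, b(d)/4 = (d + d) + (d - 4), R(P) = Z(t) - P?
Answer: -38451/6071743 ≈ -0.0063328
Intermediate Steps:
Z(X) = -3*X
R(P) = -15 - P (R(P) = -3*5 - P = -15 - P)
b(d) = -16 + 12*d (b(d) = 4*((d + d) + (d - 4)) = 4*(2*d + (-4 + d)) = 4*(-4 + 3*d) = -16 + 12*d)
G = 80417/38451 (G = 80417*(1/38451) = 80417/38451 ≈ 2.0914)
1/(G + b(R(2 - 5))) = 1/(80417/38451 + (-16 + 12*(-15 - (2 - 5)))) = 1/(80417/38451 + (-16 + 12*(-15 - 1*(-3)))) = 1/(80417/38451 + (-16 + 12*(-15 + 3))) = 1/(80417/38451 + (-16 + 12*(-12))) = 1/(80417/38451 + (-16 - 144)) = 1/(80417/38451 - 160) = 1/(-6071743/38451) = -38451/6071743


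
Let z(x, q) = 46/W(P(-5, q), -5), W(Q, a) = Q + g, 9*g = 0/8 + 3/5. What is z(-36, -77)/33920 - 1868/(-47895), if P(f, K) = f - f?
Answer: 9641011/162459840 ≈ 0.059344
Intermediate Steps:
P(f, K) = 0
g = 1/15 (g = (0/8 + 3/5)/9 = (0*(⅛) + 3*(⅕))/9 = (0 + ⅗)/9 = (⅑)*(⅗) = 1/15 ≈ 0.066667)
W(Q, a) = 1/15 + Q (W(Q, a) = Q + 1/15 = 1/15 + Q)
z(x, q) = 690 (z(x, q) = 46/(1/15 + 0) = 46/(1/15) = 46*15 = 690)
z(-36, -77)/33920 - 1868/(-47895) = 690/33920 - 1868/(-47895) = 690*(1/33920) - 1868*(-1/47895) = 69/3392 + 1868/47895 = 9641011/162459840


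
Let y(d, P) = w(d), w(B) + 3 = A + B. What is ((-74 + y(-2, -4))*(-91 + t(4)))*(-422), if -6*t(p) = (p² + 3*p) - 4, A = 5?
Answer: -2966660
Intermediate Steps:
w(B) = 2 + B (w(B) = -3 + (5 + B) = 2 + B)
y(d, P) = 2 + d
t(p) = ⅔ - p/2 - p²/6 (t(p) = -((p² + 3*p) - 4)/6 = -(-4 + p² + 3*p)/6 = ⅔ - p/2 - p²/6)
((-74 + y(-2, -4))*(-91 + t(4)))*(-422) = ((-74 + (2 - 2))*(-91 + (⅔ - ½*4 - ⅙*4²)))*(-422) = ((-74 + 0)*(-91 + (⅔ - 2 - ⅙*16)))*(-422) = -74*(-91 + (⅔ - 2 - 8/3))*(-422) = -74*(-91 - 4)*(-422) = -74*(-95)*(-422) = 7030*(-422) = -2966660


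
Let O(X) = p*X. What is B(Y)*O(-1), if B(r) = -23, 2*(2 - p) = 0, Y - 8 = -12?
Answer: 46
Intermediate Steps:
Y = -4 (Y = 8 - 12 = -4)
p = 2 (p = 2 - 1/2*0 = 2 + 0 = 2)
O(X) = 2*X
B(Y)*O(-1) = -46*(-1) = -23*(-2) = 46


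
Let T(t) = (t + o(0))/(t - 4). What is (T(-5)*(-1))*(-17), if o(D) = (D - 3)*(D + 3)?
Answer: 238/9 ≈ 26.444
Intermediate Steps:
o(D) = (-3 + D)*(3 + D)
T(t) = (-9 + t)/(-4 + t) (T(t) = (t + (-9 + 0**2))/(t - 4) = (t + (-9 + 0))/(-4 + t) = (t - 9)/(-4 + t) = (-9 + t)/(-4 + t))
(T(-5)*(-1))*(-17) = (((-9 - 5)/(-4 - 5))*(-1))*(-17) = ((-14/(-9))*(-1))*(-17) = (-1/9*(-14)*(-1))*(-17) = ((14/9)*(-1))*(-17) = -14/9*(-17) = 238/9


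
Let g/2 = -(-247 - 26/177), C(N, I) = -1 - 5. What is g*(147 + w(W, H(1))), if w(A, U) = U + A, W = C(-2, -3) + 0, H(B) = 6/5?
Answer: 4147026/59 ≈ 70289.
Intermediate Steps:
C(N, I) = -6
H(B) = 6/5 (H(B) = 6*(⅕) = 6/5)
W = -6 (W = -6 + 0 = -6)
w(A, U) = A + U
g = 87490/177 (g = 2*(-(-247 - 26/177)) = 2*(-1*(-43745/177)) = 2*(43745/177) = 87490/177 ≈ 494.29)
g*(147 + w(W, H(1))) = 87490*(147 + (-6 + 6/5))/177 = 87490*(147 - 24/5)/177 = (87490/177)*(711/5) = 4147026/59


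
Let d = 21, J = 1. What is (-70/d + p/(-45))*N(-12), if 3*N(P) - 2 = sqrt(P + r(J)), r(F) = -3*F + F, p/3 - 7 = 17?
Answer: -148/45 - 74*I*sqrt(14)/45 ≈ -3.2889 - 6.1529*I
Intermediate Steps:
p = 72 (p = 21 + 3*17 = 21 + 51 = 72)
r(F) = -2*F
N(P) = 2/3 + sqrt(-2 + P)/3 (N(P) = 2/3 + sqrt(P - 2*1)/3 = 2/3 + sqrt(P - 2)/3 = 2/3 + sqrt(-2 + P)/3)
(-70/d + p/(-45))*N(-12) = (-70/21 + 72/(-45))*(2/3 + sqrt(-2 - 12)/3) = (-70*1/21 + 72*(-1/45))*(2/3 + sqrt(-14)/3) = (-10/3 - 8/5)*(2/3 + (I*sqrt(14))/3) = -74*(2/3 + I*sqrt(14)/3)/15 = -148/45 - 74*I*sqrt(14)/45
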